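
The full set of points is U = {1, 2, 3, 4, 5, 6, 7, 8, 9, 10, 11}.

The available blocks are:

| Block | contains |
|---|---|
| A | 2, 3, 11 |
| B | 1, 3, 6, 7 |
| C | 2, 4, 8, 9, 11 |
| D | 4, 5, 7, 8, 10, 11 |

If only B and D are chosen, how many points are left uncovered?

2

Union of B, D = {1, 3, 4, 5, 6, 7, 8, 10, 11}.
Not covered: 2, 9 — 2 points.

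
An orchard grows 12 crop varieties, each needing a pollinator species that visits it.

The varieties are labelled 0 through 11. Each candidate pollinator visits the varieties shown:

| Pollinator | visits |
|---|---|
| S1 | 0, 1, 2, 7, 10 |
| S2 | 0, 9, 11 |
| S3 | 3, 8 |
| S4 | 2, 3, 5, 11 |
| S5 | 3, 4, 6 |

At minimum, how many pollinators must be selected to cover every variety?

5

S1 and S2 and S3 and S4 and S5 together: S1 ∪ S2 ∪ S3 ∪ S4 ∪ S5 = {0, 1, 2, 3, 4, 5, 6, 7, 8, 9, 10, 11} — every variety is covered.
No 4 of the 5 pollinators cover everything (all 5 combinations miss at least one variety), so 5 is optimal.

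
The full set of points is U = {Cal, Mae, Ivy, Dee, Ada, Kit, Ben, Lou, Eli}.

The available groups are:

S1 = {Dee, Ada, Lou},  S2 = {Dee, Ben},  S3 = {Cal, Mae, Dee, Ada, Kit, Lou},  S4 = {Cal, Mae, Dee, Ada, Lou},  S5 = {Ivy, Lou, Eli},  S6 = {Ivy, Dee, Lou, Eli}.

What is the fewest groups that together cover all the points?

Take {S2, S3, S6}. Their union is {Cal, Mae, Ivy, Dee, Ada, Kit, Ben, Lou, Eli}, which is all 9 points.
Only S3 contains Kit, so S3 is forced; the remaining 3 points need at least 2 more groups (each remaining group adds at most 2) — so at least 3 groups are needed, and 3 is optimal.

3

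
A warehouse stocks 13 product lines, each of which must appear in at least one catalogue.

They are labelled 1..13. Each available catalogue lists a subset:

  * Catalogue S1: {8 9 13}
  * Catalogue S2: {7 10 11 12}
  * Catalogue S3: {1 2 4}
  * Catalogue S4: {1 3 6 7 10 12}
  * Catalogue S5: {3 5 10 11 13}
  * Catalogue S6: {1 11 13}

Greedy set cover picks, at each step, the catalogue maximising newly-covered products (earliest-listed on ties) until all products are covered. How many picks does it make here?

4

Greedy: pick S4 (covers 6 new) → pick S1 (covers 3 new) → pick S3 (covers 2 new) → pick S5 (covers 2 new). Total picks: 4.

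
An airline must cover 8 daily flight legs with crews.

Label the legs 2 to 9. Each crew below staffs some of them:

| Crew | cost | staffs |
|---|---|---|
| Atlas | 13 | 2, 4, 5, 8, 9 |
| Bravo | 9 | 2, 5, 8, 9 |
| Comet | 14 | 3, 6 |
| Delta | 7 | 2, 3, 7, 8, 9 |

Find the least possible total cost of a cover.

34

Atlas, Comet, Delta together cover every leg (Atlas ∪ Comet ∪ Delta = {2, 3, 4, 5, 6, 7, 8, 9}); total cost 13 + 14 + 7 = 34.
No covering selection has total cost below 34.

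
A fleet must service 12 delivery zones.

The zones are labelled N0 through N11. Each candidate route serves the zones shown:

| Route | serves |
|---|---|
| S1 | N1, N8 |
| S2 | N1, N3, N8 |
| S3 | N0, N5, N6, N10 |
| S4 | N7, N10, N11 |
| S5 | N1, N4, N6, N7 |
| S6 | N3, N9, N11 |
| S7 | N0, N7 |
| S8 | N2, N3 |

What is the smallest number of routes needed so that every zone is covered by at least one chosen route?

Take {S1, S3, S5, S6, S8}. Their union is {N0, N1, N2, N3, N4, N5, N6, N7, N8, N9, N10, N11}, which is all 12 zones.
No 4 of the 8 routes cover everything (all 70 combinations miss at least one zone), so 5 is optimal.

5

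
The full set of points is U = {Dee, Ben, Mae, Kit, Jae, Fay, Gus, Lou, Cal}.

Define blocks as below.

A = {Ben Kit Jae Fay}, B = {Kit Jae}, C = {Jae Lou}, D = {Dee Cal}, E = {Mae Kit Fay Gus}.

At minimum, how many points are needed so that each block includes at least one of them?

3

The 3 points {Dee, Kit, Lou} hit every block.
The blocks C, D, E are pairwise disjoint, so any hitting set needs a separate point for each — at least 3. Hence 3 is optimal.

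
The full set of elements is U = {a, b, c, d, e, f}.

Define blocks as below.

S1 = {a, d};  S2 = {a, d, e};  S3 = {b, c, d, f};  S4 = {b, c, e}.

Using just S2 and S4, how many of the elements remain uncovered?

Union of S2, S4 = {a, b, c, d, e}.
Not covered: f — 1 element.

1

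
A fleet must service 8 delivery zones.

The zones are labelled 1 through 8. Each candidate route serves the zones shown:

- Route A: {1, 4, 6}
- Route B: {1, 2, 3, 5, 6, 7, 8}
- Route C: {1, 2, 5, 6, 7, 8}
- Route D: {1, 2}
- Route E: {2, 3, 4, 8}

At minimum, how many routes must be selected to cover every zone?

2

Take {C, E}. Their union is {1, 2, 3, 4, 5, 6, 7, 8}, which is all 8 zones.
No single route has all 8 zones (the largest, B, has 7), so 2 is optimal.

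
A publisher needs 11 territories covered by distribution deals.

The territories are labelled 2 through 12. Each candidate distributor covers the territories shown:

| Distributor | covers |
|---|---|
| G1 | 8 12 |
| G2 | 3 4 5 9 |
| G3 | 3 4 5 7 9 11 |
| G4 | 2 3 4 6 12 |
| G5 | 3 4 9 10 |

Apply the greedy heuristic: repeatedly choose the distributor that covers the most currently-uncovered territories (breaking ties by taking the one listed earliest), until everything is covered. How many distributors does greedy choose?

4

Greedy: pick G3 (covers 6 new) → pick G4 (covers 3 new) → pick G1 (covers 1 new) → pick G5 (covers 1 new). Total picks: 4.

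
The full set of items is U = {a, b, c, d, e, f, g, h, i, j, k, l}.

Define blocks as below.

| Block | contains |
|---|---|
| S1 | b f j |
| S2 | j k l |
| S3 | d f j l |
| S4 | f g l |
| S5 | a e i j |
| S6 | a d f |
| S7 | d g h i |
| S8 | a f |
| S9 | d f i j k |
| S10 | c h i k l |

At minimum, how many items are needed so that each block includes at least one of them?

3

Take T = {f, i, l}. Each listed block contains at least one of these, so T is a hitting set of size 3.
The blocks S2, S7, S8 are pairwise disjoint, so any hitting set needs a separate item for each — at least 3. Hence 3 is optimal.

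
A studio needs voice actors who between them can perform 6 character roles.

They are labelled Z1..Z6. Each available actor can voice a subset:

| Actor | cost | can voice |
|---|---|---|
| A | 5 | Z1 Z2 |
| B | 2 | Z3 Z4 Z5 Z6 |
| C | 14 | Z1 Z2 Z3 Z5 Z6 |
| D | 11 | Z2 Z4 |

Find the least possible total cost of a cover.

A, B together cover every role (A ∪ B = {Z1, Z2, Z3, Z4, Z5, Z6}); total cost 5 + 2 = 7.
No covering selection has total cost below 7.

7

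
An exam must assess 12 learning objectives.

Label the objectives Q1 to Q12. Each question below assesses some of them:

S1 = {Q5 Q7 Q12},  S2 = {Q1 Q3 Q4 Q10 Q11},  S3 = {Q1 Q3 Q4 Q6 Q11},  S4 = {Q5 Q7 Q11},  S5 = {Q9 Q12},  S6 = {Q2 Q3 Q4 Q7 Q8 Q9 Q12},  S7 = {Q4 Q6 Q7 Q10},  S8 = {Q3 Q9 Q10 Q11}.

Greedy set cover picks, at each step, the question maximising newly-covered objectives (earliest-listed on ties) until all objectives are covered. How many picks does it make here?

Greedy: pick S6 (covers 7 new) → pick S2 (covers 3 new) → pick S1 (covers 1 new) → pick S3 (covers 1 new). Total picks: 4.

4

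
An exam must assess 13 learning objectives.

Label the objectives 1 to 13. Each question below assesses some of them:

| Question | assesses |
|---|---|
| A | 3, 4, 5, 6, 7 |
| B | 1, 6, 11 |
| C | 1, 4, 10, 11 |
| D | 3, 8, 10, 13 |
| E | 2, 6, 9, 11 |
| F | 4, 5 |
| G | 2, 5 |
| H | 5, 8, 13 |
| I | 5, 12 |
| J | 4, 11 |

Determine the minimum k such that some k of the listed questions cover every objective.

Take {A, B, D, E, I}. Their union is {1, 2, 3, 4, 5, 6, 7, 8, 9, 10, 11, 12, 13}, which is all 13 objectives.
No 4 of the 10 questions cover everything (all 210 combinations miss at least one objective), so 5 is optimal.

5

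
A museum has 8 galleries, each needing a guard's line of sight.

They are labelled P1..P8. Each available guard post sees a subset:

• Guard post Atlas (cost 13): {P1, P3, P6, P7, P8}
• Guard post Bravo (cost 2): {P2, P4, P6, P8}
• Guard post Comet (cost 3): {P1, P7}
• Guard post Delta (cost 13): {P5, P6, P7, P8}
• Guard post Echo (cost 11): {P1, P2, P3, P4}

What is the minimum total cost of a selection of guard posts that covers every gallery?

24

Delta, Echo together cover every gallery (Delta ∪ Echo = {P1, P2, P3, P4, P5, P6, P7, P8}); total cost 13 + 11 = 24.
The greedy pick Bravo, Comet, Echo, Delta costs 29; no covering selection beats 24.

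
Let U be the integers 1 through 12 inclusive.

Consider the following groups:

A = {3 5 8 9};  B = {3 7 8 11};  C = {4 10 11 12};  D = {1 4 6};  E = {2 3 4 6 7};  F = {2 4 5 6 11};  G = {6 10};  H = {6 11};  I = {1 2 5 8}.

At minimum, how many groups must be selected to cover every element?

Take {A, C, D, E}. Their union is {1, 2, 3, 4, 5, 6, 7, 8, 9, 10, 11, 12}, which is all 12 elements.
No 3 of the 9 groups cover everything (all 84 combinations miss at least one element), so 4 is optimal.

4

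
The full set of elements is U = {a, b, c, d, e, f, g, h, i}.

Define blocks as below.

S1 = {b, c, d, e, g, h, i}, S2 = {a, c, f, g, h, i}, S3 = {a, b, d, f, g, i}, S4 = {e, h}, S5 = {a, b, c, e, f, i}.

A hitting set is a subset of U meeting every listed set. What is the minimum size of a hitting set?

2

T = {b, h} meets every block (each contains at least one member of T), and |T| = 2.
The blocks S3, S4 are pairwise disjoint, so any hitting set needs a separate element for each — at least 2. Hence 2 is optimal.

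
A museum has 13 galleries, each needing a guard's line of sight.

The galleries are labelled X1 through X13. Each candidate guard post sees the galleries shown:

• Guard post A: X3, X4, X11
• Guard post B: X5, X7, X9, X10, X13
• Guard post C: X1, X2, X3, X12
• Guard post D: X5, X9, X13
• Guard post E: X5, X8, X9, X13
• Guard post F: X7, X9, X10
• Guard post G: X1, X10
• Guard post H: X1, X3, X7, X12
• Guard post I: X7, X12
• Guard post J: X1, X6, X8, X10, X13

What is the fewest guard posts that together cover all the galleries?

4

Take {A, B, C, J}. Their union is {X1, X2, X3, X4, X5, X6, X7, X8, X9, X10, X11, X12, X13}, which is all 13 galleries.
Only J contains X6, so J is forced; the remaining 8 galleries need at least 3 more guard posts (each remaining guard post adds at most 3) — so at least 4 guard posts are needed, and 4 is optimal.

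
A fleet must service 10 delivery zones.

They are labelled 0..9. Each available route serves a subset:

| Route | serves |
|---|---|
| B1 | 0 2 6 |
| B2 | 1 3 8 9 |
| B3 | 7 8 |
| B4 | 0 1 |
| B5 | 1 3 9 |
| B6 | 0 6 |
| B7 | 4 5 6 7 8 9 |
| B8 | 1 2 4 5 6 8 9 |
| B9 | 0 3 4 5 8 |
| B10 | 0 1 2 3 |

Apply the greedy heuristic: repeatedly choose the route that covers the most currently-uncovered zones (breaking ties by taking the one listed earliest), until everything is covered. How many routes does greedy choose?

3

Greedy: pick B8 (covers 7 new) → pick B9 (covers 2 new) → pick B3 (covers 1 new). Total picks: 3.
(The true minimum cover uses only 2 routes, so greedy is not optimal here.)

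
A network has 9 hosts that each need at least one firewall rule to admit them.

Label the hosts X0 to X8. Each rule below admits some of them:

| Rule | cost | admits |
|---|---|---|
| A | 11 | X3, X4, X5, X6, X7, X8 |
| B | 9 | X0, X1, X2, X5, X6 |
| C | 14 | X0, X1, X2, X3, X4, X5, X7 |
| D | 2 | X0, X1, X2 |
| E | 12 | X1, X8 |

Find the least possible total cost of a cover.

A, D together cover every host (A ∪ D = {X0, X1, X2, X3, X4, X5, X6, X7, X8}); total cost 11 + 2 = 13.
No covering selection has total cost below 13.

13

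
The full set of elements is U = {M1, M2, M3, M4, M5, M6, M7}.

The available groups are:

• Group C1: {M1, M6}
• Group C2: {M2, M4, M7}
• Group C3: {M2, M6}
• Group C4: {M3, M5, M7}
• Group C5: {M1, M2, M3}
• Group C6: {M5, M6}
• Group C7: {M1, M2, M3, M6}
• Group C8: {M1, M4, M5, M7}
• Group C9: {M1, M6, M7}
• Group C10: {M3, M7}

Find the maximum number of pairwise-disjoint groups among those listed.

C1, C2 are pairwise disjoint (C1={M1,M6}; C2={M2,M4,M7}).
Every remaining group overlaps one of these, and no 3 of the listed groups are pairwise disjoint, so 2 is the maximum.

2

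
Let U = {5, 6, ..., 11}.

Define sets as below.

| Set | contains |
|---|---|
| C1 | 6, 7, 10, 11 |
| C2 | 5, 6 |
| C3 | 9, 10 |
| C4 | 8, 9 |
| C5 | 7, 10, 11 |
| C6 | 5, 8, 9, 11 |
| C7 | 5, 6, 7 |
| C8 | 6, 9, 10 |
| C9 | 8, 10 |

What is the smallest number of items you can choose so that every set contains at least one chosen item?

3

The 3 items {6, 9, 10} hit every set.
The sets C2, C4, C5 are pairwise disjoint, so any hitting set needs a separate item for each — at least 3. Hence 3 is optimal.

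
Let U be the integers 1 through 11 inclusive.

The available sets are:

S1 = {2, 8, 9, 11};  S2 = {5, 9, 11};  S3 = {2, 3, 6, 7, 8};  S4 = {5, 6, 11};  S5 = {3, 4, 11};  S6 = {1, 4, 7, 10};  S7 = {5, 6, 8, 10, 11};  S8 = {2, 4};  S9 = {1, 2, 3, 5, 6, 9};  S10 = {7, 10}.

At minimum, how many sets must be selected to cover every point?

S6 and S7 and S9 together: S6 ∪ S7 ∪ S9 = {1, 2, 3, 4, 5, 6, 7, 8, 9, 10, 11} — every point is covered.
No 2 of the 10 sets cover everything (all 45 combinations miss at least one point), so 3 is optimal.

3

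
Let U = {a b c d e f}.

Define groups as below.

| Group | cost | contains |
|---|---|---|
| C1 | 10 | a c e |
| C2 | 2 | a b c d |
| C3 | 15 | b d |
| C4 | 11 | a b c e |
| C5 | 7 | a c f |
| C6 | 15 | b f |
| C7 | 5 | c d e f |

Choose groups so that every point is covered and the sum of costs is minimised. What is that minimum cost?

C2, C7 together cover every point (C2 ∪ C7 = {a, b, c, d, e, f}); total cost 2 + 5 = 7.
No covering selection has total cost below 7.

7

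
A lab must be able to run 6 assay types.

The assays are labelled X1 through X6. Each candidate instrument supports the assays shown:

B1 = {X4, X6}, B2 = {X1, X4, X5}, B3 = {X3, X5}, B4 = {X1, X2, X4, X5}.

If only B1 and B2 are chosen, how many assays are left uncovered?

2

Union of B1, B2 = {X1, X4, X5, X6}.
Not covered: X2, X3 — 2 assays.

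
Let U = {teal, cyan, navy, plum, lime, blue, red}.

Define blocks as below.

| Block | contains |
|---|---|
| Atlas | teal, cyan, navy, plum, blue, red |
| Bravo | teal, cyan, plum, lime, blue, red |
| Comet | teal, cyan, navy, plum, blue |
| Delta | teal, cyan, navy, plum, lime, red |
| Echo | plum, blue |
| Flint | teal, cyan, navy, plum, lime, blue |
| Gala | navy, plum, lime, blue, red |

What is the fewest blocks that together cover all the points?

Comet and Gala cover everything between them: the union {teal, cyan, navy, plum, lime, blue, red} is all of U.
No single block has all 7 points (the largest, Atlas, has 6), so 2 is optimal.

2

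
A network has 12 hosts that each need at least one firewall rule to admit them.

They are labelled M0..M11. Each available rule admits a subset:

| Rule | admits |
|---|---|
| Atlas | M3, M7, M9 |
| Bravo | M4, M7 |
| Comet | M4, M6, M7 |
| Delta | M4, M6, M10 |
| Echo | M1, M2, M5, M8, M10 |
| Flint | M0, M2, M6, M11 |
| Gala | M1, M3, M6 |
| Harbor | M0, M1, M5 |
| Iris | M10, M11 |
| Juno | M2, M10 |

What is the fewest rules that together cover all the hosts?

4

Atlas and Comet and Echo and Flint together: Atlas ∪ Comet ∪ Echo ∪ Flint = {M0, M1, M2, M3, M4, M5, M6, M7, M8, M9, M10, M11} — every host is covered.
Only Echo contains M8, so Echo is forced; the remaining 7 hosts need at least 3 more rules (each remaining rule adds at most 3) — so at least 4 rules are needed, and 4 is optimal.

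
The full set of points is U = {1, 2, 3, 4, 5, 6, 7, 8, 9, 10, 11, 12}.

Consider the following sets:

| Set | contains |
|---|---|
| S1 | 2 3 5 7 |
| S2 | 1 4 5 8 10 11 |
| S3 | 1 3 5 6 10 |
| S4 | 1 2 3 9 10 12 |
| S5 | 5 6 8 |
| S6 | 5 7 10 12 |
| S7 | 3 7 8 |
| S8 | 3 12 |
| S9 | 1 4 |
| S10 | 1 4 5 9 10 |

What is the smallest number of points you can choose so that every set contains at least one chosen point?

3

The 3 points {1, 3, 5} hit every set.
The sets S5, S8, S9 are pairwise disjoint, so any hitting set needs a separate point for each — at least 3. Hence 3 is optimal.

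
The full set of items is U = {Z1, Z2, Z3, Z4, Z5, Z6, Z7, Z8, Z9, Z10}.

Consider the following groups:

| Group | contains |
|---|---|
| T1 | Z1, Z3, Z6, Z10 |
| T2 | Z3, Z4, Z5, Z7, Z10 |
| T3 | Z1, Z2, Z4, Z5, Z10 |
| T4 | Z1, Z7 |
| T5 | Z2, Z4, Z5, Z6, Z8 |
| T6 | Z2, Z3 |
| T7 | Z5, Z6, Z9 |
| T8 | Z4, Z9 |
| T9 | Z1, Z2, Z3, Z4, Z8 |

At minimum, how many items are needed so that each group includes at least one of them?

The 4 items {Z3, Z5, Z7, Z9} hit every group.
No choice of 3 items meets every group, so 4 is the minimum.

4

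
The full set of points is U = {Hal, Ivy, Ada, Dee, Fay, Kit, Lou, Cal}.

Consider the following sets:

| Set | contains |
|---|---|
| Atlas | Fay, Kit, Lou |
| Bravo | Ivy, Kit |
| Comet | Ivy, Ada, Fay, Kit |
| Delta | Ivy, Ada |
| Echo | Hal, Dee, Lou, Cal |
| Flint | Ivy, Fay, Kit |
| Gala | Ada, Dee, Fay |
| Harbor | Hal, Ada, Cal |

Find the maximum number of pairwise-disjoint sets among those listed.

2

Comet, Echo are pairwise disjoint (Comet={Ivy,Ada,Fay,Kit}; Echo={Hal,Dee,Lou,Cal}).
Every remaining set overlaps one of these, and no 3 of the listed sets are pairwise disjoint, so 2 is the maximum.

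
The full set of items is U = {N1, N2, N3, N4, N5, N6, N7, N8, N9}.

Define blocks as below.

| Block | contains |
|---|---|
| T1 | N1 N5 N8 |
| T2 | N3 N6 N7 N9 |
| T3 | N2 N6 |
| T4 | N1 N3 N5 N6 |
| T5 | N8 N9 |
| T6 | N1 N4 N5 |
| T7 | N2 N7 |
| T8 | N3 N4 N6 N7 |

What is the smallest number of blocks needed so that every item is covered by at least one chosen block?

T2, T5, T6, and T7 cover everything between them: the union {N1, N2, N3, N4, N5, N6, N7, N8, N9} is all of U.
No 3 of the 8 blocks cover everything (all 56 combinations miss at least one item), so 4 is optimal.

4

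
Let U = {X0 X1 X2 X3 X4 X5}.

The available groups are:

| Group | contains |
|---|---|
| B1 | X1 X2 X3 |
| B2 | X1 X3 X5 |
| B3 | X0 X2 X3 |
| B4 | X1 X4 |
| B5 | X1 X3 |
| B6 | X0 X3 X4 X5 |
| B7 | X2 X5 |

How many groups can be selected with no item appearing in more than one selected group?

B4, B7 are pairwise disjoint (B4={X1,X4}; B7={X2,X5}).
Every remaining group overlaps one of these, and no 3 of the listed groups are pairwise disjoint, so 2 is the maximum.

2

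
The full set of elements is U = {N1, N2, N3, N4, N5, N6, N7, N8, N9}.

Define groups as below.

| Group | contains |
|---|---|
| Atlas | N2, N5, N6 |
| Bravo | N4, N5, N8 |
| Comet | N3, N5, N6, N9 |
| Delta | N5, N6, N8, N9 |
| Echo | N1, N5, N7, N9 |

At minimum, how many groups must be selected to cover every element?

4

Take {Atlas, Bravo, Comet, Echo}. Their union is {N1, N2, N3, N4, N5, N6, N7, N8, N9}, which is all 9 elements.
Only Echo contains N1, so Echo is forced; the remaining 5 elements need at least 3 more groups (each remaining group adds at most 2) — so at least 4 groups are needed, and 4 is optimal.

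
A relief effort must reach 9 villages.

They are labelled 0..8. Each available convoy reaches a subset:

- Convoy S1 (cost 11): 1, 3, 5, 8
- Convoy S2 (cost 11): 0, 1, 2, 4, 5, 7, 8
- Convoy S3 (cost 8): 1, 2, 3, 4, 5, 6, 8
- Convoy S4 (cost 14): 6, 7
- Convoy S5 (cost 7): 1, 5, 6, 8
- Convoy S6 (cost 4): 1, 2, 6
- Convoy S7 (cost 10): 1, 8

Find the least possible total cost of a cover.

19

S2, S3 together cover every village (S2 ∪ S3 = {0, 1, 2, 3, 4, 5, 6, 7, 8}); total cost 11 + 8 = 19.
No covering selection has total cost below 19.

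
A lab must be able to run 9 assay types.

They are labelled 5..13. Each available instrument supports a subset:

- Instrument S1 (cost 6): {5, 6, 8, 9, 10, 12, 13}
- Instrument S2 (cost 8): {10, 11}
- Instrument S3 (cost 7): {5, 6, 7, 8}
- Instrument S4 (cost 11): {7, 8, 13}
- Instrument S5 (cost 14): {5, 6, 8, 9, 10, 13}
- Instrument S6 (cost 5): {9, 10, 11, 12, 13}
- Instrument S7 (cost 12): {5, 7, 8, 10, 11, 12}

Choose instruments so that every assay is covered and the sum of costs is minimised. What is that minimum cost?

12

S3, S6 together cover every assay (S3 ∪ S6 = {5, 6, 7, 8, 9, 10, 11, 12, 13}); total cost 7 + 5 = 12.
The greedy pick S1, S6, S3 costs 18; no covering selection beats 12.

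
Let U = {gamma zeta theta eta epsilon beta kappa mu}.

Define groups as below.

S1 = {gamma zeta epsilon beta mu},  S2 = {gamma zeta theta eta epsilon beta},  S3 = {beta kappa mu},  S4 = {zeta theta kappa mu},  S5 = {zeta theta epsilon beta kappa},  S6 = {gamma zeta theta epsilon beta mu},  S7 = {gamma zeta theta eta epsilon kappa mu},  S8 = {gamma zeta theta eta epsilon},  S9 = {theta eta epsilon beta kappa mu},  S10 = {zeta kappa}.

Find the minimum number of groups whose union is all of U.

2

S3 and S7 together: S3 ∪ S7 = {gamma, zeta, theta, eta, epsilon, beta, kappa, mu} — every element is covered.
No single group has all 8 elements (the largest, S7, has 7), so 2 is optimal.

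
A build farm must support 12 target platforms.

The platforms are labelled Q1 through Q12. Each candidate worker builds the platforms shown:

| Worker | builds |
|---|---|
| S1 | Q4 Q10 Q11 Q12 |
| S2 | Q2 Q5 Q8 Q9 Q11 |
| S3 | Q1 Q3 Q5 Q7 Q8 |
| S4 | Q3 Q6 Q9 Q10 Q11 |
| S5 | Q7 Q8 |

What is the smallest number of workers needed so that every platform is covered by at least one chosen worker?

S1 and S2 and S3 and S4 together: S1 ∪ S2 ∪ S3 ∪ S4 = {Q1, Q2, Q3, Q4, Q5, Q6, Q7, Q8, Q9, Q10, Q11, Q12} — every platform is covered.
Only S2 contains Q2, so S2 is forced; the remaining 7 platforms need at least 3 more workers (each remaining worker adds at most 3) — so at least 4 workers are needed, and 4 is optimal.

4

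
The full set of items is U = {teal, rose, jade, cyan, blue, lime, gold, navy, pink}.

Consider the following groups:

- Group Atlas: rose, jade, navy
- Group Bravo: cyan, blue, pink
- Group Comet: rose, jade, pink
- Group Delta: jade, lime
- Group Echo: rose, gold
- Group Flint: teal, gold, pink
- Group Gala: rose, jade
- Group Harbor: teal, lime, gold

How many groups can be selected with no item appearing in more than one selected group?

3

Bravo, Gala, Harbor are pairwise disjoint (Bravo={cyan,blue,pink}; Gala={rose,jade}; Harbor={teal,lime,gold}).
Every remaining group overlaps one of these, and no 4 of the listed groups are pairwise disjoint, so 3 is the maximum.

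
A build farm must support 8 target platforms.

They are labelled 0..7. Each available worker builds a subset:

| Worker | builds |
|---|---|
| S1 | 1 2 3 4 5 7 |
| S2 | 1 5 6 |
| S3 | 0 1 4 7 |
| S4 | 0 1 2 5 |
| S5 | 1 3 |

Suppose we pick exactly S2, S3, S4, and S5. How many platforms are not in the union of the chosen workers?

0

Union of S2, S3, S4, S5 = {0, 1, 2, 3, 4, 5, 6, 7} — that's every platform, so 0 are uncovered.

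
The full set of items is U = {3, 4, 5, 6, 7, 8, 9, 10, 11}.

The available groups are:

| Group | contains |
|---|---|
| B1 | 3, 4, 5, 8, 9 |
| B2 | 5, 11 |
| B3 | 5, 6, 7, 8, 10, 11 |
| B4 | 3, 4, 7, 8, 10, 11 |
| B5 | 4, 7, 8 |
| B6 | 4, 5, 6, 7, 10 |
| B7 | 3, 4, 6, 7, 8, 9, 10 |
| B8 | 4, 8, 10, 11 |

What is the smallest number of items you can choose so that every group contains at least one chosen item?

2

The 2 items {5, 8} hit every group.
The groups B2, B5 are pairwise disjoint, so any hitting set needs a separate item for each — at least 2. Hence 2 is optimal.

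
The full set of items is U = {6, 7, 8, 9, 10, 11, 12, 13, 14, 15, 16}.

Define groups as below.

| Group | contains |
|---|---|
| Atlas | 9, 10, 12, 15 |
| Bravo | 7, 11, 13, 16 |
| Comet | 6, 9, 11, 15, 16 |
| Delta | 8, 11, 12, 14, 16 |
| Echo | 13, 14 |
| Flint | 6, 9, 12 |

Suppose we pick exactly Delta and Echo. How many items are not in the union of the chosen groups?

5

Union of Delta, Echo = {8, 11, 12, 13, 14, 16}.
Not covered: 6, 7, 9, 10, 15 — 5 items.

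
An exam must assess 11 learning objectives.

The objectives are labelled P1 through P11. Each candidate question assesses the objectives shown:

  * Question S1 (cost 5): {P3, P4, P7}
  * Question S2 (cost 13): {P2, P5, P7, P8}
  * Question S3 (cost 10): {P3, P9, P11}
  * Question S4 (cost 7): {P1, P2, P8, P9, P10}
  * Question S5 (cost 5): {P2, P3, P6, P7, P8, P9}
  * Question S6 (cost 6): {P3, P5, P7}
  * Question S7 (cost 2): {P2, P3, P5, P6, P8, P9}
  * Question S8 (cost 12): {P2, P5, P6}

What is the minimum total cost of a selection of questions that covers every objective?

24

S1, S3, S4, S7 together cover every objective (S1 ∪ S3 ∪ S4 ∪ S7 = {P1, P2, P3, P4, P5, P6, P7, P8, P9, P10, P11}); total cost 5 + 10 + 7 + 2 = 24.
No covering selection has total cost below 24.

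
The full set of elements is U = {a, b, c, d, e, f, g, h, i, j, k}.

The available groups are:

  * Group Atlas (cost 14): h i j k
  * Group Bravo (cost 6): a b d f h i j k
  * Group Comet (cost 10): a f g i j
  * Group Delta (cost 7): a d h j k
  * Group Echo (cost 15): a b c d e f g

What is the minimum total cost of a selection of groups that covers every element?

21

Bravo, Echo together cover every element (Bravo ∪ Echo = {a, b, c, d, e, f, g, h, i, j, k}); total cost 6 + 15 = 21.
No covering selection has total cost below 21.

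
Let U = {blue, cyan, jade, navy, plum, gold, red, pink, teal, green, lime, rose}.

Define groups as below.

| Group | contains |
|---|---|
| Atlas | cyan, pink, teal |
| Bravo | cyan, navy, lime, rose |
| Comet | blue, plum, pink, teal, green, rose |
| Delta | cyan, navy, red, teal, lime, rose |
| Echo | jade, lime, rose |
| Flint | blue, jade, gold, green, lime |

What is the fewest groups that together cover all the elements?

3

Comet and Delta and Flint together: Comet ∪ Delta ∪ Flint = {blue, cyan, jade, navy, plum, gold, red, pink, teal, green, lime, rose} — every element is covered.
Only Comet contains plum, so Comet is forced; the remaining 6 elements need at least 2 more groups (each remaining group adds at most 4) — so at least 3 groups are needed, and 3 is optimal.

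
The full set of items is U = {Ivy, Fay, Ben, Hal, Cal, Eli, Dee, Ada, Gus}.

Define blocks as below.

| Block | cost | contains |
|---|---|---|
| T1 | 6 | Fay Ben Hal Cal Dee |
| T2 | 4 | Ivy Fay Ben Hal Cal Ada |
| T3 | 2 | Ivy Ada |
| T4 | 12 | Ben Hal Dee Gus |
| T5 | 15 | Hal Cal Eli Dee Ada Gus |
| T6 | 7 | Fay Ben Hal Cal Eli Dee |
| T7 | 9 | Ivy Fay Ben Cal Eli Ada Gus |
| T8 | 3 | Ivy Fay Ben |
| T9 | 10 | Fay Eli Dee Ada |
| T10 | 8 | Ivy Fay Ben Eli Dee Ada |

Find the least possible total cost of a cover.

15

T1, T7 together cover every item (T1 ∪ T7 = {Ivy, Fay, Ben, Hal, Cal, Eli, Dee, Ada, Gus}); total cost 6 + 9 = 15.
The greedy pick T2, T6, T7 costs 20; no covering selection beats 15.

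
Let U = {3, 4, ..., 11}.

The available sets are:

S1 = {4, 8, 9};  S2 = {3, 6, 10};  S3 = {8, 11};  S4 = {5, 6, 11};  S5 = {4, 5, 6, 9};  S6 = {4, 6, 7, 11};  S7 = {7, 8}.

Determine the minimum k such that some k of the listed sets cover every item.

S2 and S5 and S6 and S7 together: S2 ∪ S5 ∪ S6 ∪ S7 = {3, 4, 5, 6, 7, 8, 9, 10, 11} — every item is covered.
No 3 of the 7 sets cover everything (all 35 combinations miss at least one item), so 4 is optimal.

4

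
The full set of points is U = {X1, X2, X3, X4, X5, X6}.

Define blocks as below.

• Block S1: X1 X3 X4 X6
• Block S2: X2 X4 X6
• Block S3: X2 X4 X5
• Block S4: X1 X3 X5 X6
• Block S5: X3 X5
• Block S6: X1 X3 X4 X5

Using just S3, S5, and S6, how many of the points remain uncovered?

1

Union of S3, S5, S6 = {X1, X2, X3, X4, X5}.
Not covered: X6 — 1 point.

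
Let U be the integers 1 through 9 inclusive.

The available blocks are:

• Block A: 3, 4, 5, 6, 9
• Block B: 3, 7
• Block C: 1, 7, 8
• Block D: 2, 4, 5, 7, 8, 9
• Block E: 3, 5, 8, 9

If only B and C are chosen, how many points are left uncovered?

5

Union of B, C = {1, 3, 7, 8}.
Not covered: 2, 4, 5, 6, 9 — 5 points.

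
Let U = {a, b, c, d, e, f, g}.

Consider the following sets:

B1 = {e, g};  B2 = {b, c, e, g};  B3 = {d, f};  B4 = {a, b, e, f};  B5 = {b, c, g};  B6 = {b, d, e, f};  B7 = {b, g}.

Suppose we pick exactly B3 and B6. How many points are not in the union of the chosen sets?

Union of B3, B6 = {b, d, e, f}.
Not covered: a, c, g — 3 points.

3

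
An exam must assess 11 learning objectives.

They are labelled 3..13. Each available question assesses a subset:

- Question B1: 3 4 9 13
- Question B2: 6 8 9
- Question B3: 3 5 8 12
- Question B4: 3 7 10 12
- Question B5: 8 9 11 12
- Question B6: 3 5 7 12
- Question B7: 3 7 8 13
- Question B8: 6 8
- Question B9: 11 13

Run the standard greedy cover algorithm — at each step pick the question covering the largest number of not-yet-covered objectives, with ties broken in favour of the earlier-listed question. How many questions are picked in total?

Greedy: pick B1 (covers 4 new) → pick B3 (covers 3 new) → pick B4 (covers 2 new) → pick B2 (covers 1 new) → pick B5 (covers 1 new). Total picks: 5.

5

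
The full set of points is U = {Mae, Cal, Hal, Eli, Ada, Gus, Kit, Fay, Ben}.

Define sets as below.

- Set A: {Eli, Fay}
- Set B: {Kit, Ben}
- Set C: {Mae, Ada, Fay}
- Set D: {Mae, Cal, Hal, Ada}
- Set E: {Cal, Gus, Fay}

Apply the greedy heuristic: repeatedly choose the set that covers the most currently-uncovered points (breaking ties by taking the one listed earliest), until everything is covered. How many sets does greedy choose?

Greedy: pick D (covers 4 new) → pick A (covers 2 new) → pick B (covers 2 new) → pick E (covers 1 new). Total picks: 4.

4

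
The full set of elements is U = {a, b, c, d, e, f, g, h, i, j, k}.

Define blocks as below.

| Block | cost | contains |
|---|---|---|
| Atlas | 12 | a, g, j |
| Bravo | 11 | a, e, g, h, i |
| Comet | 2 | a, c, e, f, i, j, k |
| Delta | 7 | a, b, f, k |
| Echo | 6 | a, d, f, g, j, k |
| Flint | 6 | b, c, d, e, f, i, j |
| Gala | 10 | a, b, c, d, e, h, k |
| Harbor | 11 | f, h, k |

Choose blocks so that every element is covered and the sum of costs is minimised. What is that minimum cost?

18

Comet, Echo, Gala together cover every element (Comet ∪ Echo ∪ Gala = {a, b, c, d, e, f, g, h, i, j, k}); total cost 2 + 6 + 10 = 18.
No covering selection has total cost below 18.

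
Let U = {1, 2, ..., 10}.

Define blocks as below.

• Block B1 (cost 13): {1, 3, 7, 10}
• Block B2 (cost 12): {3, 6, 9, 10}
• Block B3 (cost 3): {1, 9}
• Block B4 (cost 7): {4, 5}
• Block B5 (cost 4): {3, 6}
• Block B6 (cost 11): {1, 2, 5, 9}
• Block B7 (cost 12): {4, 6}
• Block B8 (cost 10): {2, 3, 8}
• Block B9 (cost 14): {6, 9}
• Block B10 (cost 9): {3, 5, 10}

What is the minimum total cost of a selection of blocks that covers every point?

37

B1, B3, B4, B5, B8 together cover every point (B1 ∪ B3 ∪ B4 ∪ B5 ∪ B8 = {1, 2, 3, 4, 5, 6, 7, 8, 9, 10}); total cost 13 + 3 + 7 + 4 + 10 = 37.
No covering selection has total cost below 37.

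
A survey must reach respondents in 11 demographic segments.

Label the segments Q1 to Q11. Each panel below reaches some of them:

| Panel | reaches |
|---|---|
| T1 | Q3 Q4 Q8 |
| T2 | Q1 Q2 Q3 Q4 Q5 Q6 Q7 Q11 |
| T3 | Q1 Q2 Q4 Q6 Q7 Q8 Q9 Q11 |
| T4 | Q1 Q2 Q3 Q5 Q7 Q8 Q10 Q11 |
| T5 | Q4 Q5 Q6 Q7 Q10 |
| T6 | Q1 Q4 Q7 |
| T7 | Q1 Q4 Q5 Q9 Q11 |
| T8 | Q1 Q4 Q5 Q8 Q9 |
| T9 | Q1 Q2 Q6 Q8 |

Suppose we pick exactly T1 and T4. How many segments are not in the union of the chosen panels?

Union of T1, T4 = {Q1, Q2, Q3, Q4, Q5, Q7, Q8, Q10, Q11}.
Not covered: Q6, Q9 — 2 segments.

2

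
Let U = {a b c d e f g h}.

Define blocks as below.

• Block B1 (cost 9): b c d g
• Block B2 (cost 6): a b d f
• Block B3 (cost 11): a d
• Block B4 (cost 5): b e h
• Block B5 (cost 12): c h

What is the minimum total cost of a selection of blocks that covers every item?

20

B1, B2, B4 together cover every item (B1 ∪ B2 ∪ B4 = {a, b, c, d, e, f, g, h}); total cost 9 + 6 + 5 = 20.
No covering selection has total cost below 20.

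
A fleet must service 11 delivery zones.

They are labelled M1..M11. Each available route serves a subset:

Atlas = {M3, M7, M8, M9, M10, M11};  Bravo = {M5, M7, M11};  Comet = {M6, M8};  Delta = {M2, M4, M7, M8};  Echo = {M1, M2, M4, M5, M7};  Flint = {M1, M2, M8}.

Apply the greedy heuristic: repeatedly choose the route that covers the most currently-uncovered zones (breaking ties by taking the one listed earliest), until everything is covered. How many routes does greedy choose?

3

Greedy: pick Atlas (covers 6 new) → pick Echo (covers 4 new) → pick Comet (covers 1 new). Total picks: 3.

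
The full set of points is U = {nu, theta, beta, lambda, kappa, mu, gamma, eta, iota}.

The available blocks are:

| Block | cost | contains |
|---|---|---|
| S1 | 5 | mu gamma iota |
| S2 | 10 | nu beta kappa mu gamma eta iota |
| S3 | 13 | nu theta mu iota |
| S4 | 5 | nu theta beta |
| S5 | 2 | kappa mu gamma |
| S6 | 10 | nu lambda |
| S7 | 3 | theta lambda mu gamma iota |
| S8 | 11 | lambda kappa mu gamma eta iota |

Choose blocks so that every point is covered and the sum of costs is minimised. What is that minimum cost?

13

S2, S7 together cover every point (S2 ∪ S7 = {nu, theta, beta, lambda, kappa, mu, gamma, eta, iota}); total cost 10 + 3 = 13.
The greedy pick S7, S5, S4, S2 costs 20; no covering selection beats 13.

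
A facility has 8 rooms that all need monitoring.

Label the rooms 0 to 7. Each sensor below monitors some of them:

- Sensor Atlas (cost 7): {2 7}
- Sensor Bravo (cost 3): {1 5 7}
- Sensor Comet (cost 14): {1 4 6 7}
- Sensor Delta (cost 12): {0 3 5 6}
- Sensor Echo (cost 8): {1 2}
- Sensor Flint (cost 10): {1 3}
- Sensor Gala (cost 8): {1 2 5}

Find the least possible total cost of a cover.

33

Atlas, Comet, Delta together cover every room (Atlas ∪ Comet ∪ Delta = {0, 1, 2, 3, 4, 5, 6, 7}); total cost 7 + 14 + 12 = 33.
The greedy pick Bravo, Delta, Atlas, Comet costs 36; no covering selection beats 33.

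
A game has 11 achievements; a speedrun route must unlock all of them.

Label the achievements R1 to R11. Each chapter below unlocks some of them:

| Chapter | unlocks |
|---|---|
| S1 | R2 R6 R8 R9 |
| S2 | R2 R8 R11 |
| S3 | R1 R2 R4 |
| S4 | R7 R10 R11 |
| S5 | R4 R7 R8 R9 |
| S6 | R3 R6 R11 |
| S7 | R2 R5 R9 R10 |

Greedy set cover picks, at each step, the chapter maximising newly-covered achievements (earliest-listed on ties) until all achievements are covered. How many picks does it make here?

5

Greedy: pick S1 (covers 4 new) → pick S4 (covers 3 new) → pick S3 (covers 2 new) → pick S6 (covers 1 new) → pick S7 (covers 1 new). Total picks: 5.
(The true minimum cover uses only 4 chapters, so greedy is not optimal here.)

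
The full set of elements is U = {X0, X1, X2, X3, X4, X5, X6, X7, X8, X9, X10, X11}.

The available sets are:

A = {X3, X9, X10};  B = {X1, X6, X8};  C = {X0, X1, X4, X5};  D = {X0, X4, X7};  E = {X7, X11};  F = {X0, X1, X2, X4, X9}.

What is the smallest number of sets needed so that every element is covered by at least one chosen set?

5

Take {A, B, C, E, F}. Their union is {X0, X1, X2, X3, X4, X5, X6, X7, X8, X9, X10, X11}, which is all 12 elements.
Only F contains X2, so F is forced; the remaining 7 elements need at least 4 more sets (each remaining set adds at most 2) — so at least 5 sets are needed, and 5 is optimal.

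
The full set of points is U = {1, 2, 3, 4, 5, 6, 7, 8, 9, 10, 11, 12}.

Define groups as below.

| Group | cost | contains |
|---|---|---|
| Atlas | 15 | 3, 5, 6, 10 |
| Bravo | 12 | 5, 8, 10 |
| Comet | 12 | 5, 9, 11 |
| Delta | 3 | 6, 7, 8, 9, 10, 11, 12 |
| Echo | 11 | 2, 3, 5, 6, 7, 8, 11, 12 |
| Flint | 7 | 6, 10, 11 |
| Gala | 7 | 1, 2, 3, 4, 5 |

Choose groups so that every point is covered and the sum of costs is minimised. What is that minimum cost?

10

Delta, Gala together cover every point (Delta ∪ Gala = {1, 2, 3, 4, 5, 6, 7, 8, 9, 10, 11, 12}); total cost 3 + 7 = 10.
No covering selection has total cost below 10.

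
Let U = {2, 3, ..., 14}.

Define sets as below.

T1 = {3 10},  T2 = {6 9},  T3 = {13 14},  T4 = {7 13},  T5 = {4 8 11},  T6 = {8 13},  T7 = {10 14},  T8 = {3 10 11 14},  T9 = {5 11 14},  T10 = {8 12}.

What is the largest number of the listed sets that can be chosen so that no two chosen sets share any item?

T1, T2, T4, T9, T10 are pairwise disjoint (T1={3,10}; T2={6,9}; T4={7,13}; T9={5,11,14}; T10={8,12}).
Every remaining set overlaps one of these, and no 6 of the listed sets are pairwise disjoint, so 5 is the maximum.

5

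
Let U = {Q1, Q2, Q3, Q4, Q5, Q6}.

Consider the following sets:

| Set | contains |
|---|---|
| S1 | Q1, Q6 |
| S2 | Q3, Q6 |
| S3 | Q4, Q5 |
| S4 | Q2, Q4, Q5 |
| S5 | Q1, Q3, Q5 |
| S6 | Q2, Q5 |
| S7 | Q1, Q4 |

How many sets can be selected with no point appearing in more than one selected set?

3

S2, S6, S7 are pairwise disjoint (S2={Q3,Q6}; S6={Q2,Q5}; S7={Q1,Q4}).
Every remaining set overlaps one of these, and no 4 of the listed sets are pairwise disjoint, so 3 is the maximum.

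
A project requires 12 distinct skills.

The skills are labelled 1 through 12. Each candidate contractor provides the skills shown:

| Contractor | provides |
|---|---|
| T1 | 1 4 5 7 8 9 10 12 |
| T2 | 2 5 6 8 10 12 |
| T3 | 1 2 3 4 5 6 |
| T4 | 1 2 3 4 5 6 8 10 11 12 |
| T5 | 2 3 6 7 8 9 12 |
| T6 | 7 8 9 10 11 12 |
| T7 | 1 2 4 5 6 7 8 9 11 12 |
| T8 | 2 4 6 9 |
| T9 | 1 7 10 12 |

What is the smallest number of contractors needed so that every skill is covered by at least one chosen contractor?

T4 and T7 together: T4 ∪ T7 = {1, 2, 3, 4, 5, 6, 7, 8, 9, 10, 11, 12} — every skill is covered.
No single contractor has all 12 skills (the largest, T4, has 10), so 2 is optimal.

2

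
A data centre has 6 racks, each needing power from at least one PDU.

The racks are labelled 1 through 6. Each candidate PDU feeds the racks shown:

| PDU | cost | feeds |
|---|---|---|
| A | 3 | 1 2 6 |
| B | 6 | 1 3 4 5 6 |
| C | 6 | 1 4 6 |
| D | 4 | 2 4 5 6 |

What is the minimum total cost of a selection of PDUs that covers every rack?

A, B together cover every rack (A ∪ B = {1, 2, 3, 4, 5, 6}); total cost 3 + 6 = 9.
No covering selection has total cost below 9.

9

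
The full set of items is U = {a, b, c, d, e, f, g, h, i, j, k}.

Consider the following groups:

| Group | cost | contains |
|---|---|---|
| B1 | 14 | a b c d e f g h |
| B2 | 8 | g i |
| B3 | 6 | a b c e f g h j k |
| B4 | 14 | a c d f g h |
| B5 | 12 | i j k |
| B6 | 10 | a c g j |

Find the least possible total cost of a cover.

B1, B5 together cover every item (B1 ∪ B5 = {a, b, c, d, e, f, g, h, i, j, k}); total cost 14 + 12 = 26.
The greedy pick B3, B2, B1 costs 28; no covering selection beats 26.

26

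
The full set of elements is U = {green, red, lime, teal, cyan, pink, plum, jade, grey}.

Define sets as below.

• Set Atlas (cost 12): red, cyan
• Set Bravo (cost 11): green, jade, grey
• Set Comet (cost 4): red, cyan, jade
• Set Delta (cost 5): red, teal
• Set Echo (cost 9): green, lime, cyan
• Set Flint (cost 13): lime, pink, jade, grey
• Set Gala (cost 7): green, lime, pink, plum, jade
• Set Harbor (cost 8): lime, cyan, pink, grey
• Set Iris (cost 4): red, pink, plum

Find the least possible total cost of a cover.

Delta, Gala, Harbor together cover every element (Delta ∪ Gala ∪ Harbor = {green, red, lime, teal, cyan, pink, plum, jade, grey}); total cost 5 + 7 + 8 = 20.
The greedy pick Comet, Gala, Delta, Harbor costs 24; no covering selection beats 20.

20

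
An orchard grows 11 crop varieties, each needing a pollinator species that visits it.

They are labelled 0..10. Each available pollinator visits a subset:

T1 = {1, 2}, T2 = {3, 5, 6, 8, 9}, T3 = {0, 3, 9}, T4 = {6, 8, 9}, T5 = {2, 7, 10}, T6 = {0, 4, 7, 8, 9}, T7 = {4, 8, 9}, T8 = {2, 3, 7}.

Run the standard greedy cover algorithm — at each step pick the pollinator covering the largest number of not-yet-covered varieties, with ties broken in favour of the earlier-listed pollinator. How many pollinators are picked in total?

4

Greedy: pick T2 (covers 5 new) → pick T5 (covers 3 new) → pick T6 (covers 2 new) → pick T1 (covers 1 new). Total picks: 4.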